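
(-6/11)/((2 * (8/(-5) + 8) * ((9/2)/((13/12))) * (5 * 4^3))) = -13/405504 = -0.00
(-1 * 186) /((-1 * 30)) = 31 /5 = 6.20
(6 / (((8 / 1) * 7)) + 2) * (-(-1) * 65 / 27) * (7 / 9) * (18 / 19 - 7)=-441025 / 18468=-23.88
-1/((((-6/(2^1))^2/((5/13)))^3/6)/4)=-1000/533871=-0.00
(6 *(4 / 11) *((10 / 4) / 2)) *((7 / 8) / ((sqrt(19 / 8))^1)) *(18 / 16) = 1.74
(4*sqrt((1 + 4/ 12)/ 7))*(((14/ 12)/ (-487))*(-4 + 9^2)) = -308*sqrt(21)/ 4383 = -0.32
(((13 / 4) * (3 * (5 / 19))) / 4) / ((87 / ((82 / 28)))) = 2665 / 123424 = 0.02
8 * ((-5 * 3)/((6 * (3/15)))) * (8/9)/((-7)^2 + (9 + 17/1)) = -32/27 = -1.19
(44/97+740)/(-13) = -71824/1261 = -56.96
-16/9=-1.78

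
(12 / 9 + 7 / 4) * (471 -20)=1390.58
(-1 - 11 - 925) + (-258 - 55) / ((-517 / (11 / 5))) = -219882 / 235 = -935.67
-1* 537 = -537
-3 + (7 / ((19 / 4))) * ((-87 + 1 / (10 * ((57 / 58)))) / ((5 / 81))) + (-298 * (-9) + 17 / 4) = 21972941 / 36100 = 608.67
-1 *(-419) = 419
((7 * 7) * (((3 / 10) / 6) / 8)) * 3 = 0.92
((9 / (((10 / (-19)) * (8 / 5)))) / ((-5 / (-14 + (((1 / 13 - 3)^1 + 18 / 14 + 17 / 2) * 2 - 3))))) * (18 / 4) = -229311 / 7280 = -31.50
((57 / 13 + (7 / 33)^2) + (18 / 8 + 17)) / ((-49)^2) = 1340929 / 135963828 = 0.01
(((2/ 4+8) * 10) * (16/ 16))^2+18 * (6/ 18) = 7231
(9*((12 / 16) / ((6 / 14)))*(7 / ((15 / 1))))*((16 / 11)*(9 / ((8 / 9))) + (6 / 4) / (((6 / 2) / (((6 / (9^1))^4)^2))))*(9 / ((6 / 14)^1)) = 2276.17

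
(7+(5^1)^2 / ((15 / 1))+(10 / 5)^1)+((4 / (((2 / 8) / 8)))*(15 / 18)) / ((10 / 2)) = 32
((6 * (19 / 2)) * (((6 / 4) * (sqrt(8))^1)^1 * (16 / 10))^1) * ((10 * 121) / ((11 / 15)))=451440 * sqrt(2)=638432.57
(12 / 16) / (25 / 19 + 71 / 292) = 1387 / 2883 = 0.48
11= 11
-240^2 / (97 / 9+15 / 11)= -2851200 / 601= -4744.09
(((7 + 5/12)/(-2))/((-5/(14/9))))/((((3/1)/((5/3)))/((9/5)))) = 623/540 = 1.15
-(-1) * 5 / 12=0.42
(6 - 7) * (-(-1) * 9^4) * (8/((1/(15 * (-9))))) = 7085880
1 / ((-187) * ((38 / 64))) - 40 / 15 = -28520 / 10659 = -2.68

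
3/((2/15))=45/2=22.50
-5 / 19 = -0.26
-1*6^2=-36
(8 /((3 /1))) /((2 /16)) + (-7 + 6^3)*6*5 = 18874 /3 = 6291.33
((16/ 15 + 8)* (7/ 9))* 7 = 6664/ 135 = 49.36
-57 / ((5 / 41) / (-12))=28044 / 5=5608.80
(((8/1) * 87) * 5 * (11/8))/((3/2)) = 3190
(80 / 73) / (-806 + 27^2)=-80 / 5621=-0.01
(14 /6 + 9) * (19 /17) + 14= 80 /3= 26.67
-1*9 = -9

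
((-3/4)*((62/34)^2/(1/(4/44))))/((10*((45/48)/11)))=-1922/7225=-0.27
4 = 4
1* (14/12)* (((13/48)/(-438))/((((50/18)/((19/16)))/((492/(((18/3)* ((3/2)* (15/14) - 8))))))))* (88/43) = 5458453/674257200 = 0.01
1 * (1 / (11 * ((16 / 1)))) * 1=1 / 176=0.01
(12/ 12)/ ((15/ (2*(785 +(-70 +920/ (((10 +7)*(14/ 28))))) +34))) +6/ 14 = 200741/ 1785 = 112.46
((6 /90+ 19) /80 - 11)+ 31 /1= 12143 /600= 20.24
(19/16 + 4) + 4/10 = 447/80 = 5.59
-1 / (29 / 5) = -5 / 29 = -0.17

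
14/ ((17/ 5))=70/ 17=4.12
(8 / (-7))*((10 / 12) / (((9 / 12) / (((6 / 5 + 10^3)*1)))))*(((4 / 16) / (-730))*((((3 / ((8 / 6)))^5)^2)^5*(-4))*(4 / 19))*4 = -143332214932469373509362467533705560619263903063167 / 240383196828435141779911941816320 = -596265532797484114.94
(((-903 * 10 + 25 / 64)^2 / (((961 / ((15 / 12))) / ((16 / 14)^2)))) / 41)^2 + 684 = 1658800154691311588329 / 145317817286656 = 11414981.22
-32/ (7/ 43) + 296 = 696/ 7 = 99.43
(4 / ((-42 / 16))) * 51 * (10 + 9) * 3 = -31008 / 7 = -4429.71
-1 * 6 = -6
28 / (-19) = -28 / 19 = -1.47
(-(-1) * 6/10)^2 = 9/25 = 0.36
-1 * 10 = -10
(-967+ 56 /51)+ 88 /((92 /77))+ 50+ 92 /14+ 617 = -1795568 /8211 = -218.68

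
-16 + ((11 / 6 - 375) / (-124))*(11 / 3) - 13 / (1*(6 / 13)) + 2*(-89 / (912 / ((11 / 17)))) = -5994305 / 180234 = -33.26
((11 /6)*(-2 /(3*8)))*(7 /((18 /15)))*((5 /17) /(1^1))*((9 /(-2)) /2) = 1925 /3264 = 0.59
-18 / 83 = -0.22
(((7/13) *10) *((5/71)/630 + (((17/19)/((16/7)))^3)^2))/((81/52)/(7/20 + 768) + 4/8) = 1006300293013157929435/25291358673711101116416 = 0.04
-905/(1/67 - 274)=60635/18357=3.30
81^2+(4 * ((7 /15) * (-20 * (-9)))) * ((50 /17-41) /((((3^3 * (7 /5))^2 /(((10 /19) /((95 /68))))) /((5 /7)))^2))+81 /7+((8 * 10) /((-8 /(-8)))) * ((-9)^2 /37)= 96871558958909368472 /14356220821953633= 6747.71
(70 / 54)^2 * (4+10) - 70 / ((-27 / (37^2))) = 2604560 / 729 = 3572.78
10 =10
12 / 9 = 4 / 3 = 1.33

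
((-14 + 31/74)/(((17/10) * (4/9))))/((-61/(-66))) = -1492425/76738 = -19.45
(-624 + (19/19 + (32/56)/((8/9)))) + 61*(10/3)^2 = 6983/126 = 55.42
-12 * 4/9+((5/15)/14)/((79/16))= -8840/1659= -5.33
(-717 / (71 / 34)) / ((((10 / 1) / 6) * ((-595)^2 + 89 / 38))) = -2779092 / 4775828845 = -0.00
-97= -97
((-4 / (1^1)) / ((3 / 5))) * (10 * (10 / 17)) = -39.22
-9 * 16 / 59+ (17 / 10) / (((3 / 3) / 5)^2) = 4727 / 118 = 40.06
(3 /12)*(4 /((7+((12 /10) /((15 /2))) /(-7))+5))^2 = 30625 /1098304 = 0.03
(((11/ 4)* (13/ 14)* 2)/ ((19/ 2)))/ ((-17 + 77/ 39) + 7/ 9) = -16731/ 443422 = -0.04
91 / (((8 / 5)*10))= 5.69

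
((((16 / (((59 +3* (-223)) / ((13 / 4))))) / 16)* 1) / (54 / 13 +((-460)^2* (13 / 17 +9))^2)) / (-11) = 48841 / 430500208979030065040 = 0.00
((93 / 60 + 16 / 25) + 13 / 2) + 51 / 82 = 38179 / 4100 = 9.31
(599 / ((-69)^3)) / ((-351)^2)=-599 / 40472637309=-0.00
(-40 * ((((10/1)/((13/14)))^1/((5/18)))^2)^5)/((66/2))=-14100811308240086647890247680/1516443410339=-9298606998521533.27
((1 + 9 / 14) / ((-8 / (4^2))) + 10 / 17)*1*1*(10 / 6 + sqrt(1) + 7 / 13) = -13375 / 1547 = -8.65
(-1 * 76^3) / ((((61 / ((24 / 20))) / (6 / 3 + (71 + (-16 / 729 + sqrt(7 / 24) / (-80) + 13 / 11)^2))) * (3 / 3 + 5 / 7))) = -192660718328688197 / 514434888000 + 446568913 * sqrt(42) / 36686925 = -374430.55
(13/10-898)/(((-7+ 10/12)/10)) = 53802/37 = 1454.11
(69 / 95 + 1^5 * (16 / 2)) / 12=829 / 1140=0.73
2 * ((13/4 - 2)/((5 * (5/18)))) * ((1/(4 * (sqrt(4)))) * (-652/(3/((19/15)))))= -3097/50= -61.94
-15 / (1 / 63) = -945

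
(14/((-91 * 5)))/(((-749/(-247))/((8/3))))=-304/11235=-0.03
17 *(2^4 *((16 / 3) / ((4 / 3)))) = 1088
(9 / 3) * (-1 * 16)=-48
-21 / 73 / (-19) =21 / 1387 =0.02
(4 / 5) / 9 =4 / 45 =0.09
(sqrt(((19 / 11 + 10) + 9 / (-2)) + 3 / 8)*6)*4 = 6*sqrt(14718) / 11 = 66.17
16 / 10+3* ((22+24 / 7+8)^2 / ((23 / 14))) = 1643968 / 805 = 2042.20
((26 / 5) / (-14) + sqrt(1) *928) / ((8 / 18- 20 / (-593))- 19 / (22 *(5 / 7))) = -3812080338 / 3003707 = -1269.13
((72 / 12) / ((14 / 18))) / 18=3 / 7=0.43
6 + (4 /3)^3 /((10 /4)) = 938 /135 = 6.95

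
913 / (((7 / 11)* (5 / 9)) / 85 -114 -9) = -18513 / 2494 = -7.42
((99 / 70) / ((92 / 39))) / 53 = 3861 / 341320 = 0.01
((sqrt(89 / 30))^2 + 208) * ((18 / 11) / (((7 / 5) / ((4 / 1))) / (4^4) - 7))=-19442688 / 394163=-49.33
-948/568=-237/142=-1.67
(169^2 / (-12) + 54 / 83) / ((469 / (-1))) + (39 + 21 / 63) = 20743459 / 467124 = 44.41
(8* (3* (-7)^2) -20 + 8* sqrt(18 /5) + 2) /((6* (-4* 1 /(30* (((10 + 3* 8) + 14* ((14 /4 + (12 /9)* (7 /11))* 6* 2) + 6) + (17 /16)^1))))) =-393149685 /352 -407409* sqrt(10) /88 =-1131542.75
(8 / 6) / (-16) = -1 / 12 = -0.08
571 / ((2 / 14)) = 3997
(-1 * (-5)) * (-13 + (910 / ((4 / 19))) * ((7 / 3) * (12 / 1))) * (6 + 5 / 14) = 53852565 / 14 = 3846611.79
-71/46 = -1.54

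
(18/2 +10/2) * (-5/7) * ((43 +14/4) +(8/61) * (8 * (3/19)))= -540855/1159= -466.66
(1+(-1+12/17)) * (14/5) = 168/85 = 1.98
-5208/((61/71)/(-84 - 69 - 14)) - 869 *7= 61380193/61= 1006232.67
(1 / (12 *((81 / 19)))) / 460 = 19 / 447120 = 0.00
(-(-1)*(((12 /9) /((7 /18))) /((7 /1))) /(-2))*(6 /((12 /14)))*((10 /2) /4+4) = -9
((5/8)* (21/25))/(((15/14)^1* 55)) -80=-439951/5500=-79.99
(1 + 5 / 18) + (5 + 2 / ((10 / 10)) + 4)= 12.28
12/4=3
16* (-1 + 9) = 128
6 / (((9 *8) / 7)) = 0.58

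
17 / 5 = 3.40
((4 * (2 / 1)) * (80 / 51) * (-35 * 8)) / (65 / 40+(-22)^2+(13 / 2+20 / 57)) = -27238400 / 3817673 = -7.13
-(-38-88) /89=126 /89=1.42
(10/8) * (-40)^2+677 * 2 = 3354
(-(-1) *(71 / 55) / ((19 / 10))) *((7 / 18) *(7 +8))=2485 / 627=3.96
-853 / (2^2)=-853 / 4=-213.25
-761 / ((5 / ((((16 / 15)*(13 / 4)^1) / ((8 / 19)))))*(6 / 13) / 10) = -27150.79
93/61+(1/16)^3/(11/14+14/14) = 4762027/3123200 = 1.52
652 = 652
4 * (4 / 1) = 16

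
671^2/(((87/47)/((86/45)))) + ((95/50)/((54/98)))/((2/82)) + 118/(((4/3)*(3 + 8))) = 464995.94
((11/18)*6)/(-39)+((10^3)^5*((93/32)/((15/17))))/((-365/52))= -4007835000000000803/8541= -469246575342465.85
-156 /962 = -6 /37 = -0.16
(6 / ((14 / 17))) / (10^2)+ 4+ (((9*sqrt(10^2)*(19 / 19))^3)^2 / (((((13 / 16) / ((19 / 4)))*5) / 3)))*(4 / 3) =22618128960037063 / 9100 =2485508676927.15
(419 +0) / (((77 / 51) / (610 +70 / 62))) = 404835705 / 2387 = 169600.21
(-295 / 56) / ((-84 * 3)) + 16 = 226087 / 14112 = 16.02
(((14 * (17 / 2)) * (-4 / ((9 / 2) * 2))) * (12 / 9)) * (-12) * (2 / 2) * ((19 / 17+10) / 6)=1568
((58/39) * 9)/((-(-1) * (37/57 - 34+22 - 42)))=-9918/39533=-0.25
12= 12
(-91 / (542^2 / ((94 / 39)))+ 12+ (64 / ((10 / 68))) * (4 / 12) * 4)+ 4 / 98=63944410567 / 107958270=592.31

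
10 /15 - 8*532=-12766 /3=-4255.33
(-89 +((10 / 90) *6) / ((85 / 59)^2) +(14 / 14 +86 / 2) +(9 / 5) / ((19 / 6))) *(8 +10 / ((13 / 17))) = -4977417418 / 5353725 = -929.71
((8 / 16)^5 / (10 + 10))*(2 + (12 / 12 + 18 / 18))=1 / 160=0.01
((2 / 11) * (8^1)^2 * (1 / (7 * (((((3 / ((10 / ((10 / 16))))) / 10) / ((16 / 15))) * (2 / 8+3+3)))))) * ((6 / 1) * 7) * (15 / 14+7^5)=61685891072 / 5775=10681539.58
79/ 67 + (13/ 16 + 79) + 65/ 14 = 642601/ 7504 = 85.63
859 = 859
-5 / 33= -0.15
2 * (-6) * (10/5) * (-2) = 48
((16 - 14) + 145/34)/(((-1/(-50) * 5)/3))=3195/17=187.94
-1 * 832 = -832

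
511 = 511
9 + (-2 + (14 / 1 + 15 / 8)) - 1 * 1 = 175 / 8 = 21.88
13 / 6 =2.17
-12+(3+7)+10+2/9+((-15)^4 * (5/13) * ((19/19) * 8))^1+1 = 18226079/117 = 155778.45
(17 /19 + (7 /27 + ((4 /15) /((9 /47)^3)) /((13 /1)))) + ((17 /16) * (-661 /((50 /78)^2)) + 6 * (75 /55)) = -100830573044683 /59420790000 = -1696.89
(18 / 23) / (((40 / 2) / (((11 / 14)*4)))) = 99 / 805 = 0.12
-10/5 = -2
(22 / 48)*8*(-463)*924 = -1568644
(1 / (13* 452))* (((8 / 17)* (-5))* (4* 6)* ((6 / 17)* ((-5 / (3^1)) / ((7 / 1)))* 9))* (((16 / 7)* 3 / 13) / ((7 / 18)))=18662400 / 1893028319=0.01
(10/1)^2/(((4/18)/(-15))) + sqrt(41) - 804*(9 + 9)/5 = -48222/5 + sqrt(41) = -9638.00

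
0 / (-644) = 0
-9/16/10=-9/160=-0.06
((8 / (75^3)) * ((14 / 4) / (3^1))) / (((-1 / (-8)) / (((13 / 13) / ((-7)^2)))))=32 / 8859375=0.00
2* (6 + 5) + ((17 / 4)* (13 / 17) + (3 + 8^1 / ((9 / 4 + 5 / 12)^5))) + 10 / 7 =852645 / 28672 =29.74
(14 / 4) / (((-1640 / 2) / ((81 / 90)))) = -0.00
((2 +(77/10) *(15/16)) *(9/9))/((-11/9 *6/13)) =-11505/704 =-16.34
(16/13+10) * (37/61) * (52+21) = 394346/793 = 497.28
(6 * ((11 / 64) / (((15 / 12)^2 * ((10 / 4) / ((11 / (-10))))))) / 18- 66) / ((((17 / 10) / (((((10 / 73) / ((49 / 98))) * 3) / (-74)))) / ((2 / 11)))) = 90022 / 1147925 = 0.08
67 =67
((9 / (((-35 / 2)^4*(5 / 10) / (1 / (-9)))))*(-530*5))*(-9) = -30528 / 60025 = -0.51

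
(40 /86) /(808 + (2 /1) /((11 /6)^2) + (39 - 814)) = 484 /34959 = 0.01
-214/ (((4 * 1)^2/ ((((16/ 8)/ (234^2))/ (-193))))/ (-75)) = -2675/ 14090544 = -0.00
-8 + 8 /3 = -5.33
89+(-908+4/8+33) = -1571/2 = -785.50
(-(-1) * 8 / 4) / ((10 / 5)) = 1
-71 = -71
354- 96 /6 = 338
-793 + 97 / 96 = -76031 / 96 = -791.99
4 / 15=0.27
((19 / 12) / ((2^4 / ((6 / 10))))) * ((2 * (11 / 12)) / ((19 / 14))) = 77 / 960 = 0.08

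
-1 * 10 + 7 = -3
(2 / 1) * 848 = 1696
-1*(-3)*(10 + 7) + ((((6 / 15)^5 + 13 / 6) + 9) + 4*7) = 1690817 / 18750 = 90.18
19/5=3.80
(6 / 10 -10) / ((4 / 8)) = -94 / 5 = -18.80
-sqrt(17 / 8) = -sqrt(34) / 4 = -1.46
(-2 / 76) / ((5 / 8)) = -0.04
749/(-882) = -107/126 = -0.85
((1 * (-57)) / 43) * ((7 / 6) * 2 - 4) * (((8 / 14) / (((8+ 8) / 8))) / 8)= 95 / 1204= 0.08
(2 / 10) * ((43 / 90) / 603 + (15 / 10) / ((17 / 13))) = 529498 / 2306475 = 0.23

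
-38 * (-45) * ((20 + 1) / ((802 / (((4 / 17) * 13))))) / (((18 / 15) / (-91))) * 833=-8651683.17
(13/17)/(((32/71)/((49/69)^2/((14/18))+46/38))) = 4311333/1366936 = 3.15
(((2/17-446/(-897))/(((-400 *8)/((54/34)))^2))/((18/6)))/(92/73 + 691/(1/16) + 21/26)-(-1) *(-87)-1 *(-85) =-252975688616702497/126487844308640000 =-2.00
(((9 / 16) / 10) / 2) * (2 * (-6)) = -27 / 80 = -0.34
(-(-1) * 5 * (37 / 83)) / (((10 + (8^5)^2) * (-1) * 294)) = -185 / 26201448233268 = -0.00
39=39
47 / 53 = 0.89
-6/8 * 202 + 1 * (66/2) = -237/2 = -118.50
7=7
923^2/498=1710.70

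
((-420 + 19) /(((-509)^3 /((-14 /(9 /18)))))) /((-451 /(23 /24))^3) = 34152769 /41807741435564125824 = 0.00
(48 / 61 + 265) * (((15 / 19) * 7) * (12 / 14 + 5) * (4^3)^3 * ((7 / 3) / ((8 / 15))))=11435534745600 / 1159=9866725406.04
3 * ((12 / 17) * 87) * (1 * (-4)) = -12528 / 17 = -736.94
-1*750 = -750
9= 9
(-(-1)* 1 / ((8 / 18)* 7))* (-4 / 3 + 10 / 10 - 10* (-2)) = 177 / 28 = 6.32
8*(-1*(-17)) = 136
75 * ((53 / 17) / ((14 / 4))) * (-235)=-1868250 / 119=-15699.58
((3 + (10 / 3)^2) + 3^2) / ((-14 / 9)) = -104 / 7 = -14.86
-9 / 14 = -0.64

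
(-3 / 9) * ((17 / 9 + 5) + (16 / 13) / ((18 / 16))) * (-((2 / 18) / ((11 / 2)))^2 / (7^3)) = 3736 / 1179971793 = 0.00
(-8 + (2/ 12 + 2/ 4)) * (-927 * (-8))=-54384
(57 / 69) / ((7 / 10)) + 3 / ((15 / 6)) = 2.38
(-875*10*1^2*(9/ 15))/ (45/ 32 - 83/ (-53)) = -8904000/ 5041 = -1766.32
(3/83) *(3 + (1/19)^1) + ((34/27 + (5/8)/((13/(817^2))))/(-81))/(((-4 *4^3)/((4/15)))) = 0.52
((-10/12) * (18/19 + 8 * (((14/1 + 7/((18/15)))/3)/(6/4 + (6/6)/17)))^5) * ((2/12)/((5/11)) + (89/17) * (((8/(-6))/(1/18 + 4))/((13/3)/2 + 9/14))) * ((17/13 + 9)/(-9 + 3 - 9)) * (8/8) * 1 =-4392501664230825483469084049294224/604390266559060855681083795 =-7267657.85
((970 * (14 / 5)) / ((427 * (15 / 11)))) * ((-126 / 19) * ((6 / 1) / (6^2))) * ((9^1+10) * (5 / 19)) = -29876 / 1159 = -25.78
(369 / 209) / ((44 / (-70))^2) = 4.47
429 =429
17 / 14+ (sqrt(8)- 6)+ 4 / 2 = -39 / 14+ 2 * sqrt(2) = 0.04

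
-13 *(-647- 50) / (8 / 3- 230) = -27183 / 682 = -39.86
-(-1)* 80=80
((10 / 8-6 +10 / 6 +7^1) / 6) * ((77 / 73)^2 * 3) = 278663 / 127896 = 2.18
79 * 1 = 79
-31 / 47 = -0.66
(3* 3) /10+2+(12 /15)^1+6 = 97 /10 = 9.70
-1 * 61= -61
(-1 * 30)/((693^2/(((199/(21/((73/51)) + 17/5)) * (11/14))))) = -363175/671941116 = -0.00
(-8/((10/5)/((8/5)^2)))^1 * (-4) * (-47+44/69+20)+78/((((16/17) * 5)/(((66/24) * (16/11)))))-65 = -3720827/3450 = -1078.50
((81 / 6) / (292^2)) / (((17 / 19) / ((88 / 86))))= 5643 / 31163992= 0.00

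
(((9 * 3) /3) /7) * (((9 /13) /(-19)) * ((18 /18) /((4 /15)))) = -1215 /6916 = -0.18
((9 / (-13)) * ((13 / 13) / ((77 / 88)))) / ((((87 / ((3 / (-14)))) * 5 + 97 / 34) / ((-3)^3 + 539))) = 1253376 / 6271993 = 0.20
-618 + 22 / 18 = -5551 / 9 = -616.78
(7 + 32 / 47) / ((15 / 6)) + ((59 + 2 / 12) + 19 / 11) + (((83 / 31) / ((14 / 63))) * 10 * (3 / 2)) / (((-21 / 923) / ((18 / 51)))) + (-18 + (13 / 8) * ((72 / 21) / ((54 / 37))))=-236338963138 / 85824585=-2753.74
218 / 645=0.34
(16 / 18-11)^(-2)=81 / 8281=0.01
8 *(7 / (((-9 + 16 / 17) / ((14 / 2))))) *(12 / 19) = -79968 / 2603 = -30.72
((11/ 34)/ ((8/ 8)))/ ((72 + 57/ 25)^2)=6875/ 117247266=0.00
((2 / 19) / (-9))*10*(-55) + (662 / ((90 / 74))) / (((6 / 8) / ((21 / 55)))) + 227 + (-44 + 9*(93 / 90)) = 14917477 / 31350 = 475.84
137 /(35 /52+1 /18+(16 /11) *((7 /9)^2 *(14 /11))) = 69822324 /942101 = 74.11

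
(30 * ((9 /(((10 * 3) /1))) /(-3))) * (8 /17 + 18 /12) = -5.91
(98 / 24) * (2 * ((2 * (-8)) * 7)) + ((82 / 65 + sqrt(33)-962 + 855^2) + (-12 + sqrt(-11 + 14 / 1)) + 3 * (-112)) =sqrt(3) + sqrt(33) + 142116311 / 195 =728809.07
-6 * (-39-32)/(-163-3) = -213/83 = -2.57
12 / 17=0.71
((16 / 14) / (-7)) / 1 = -8 / 49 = -0.16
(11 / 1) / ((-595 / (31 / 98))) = -341 / 58310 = -0.01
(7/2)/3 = 7/6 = 1.17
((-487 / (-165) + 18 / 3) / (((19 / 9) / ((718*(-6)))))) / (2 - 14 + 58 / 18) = 171798732 / 82555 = 2081.02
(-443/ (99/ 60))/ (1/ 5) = -44300/ 33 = -1342.42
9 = 9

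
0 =0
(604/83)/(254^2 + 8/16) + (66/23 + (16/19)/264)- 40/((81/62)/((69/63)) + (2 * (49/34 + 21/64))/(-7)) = -55.32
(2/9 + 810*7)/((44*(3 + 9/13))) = 82927/2376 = 34.90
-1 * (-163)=163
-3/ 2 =-1.50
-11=-11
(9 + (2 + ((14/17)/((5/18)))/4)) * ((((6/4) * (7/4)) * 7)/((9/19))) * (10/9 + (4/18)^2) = 21834743/41310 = 528.56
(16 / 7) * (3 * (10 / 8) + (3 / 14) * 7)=12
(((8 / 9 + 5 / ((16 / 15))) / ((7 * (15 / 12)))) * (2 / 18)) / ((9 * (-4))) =-803 / 408240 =-0.00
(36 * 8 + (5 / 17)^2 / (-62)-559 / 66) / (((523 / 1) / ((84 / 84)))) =82641883 / 154623381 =0.53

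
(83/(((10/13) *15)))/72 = 1079/10800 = 0.10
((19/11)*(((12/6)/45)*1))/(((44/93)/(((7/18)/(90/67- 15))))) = -0.00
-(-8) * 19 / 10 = 76 / 5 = 15.20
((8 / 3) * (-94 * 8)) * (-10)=60160 / 3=20053.33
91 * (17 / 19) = 1547 / 19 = 81.42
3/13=0.23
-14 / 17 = -0.82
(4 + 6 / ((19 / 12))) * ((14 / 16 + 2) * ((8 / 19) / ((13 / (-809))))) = -2753836 / 4693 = -586.80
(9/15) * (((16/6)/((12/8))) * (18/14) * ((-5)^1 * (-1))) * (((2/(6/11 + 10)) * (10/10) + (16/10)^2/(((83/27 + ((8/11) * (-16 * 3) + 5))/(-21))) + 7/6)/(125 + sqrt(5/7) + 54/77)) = 1907895520432/10409606937875-2168287088 * sqrt(35)/10409606937875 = 0.18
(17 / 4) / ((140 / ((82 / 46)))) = 697 / 12880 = 0.05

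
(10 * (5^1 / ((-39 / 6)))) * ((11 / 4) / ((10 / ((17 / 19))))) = -1.89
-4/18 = -0.22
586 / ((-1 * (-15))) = 586 / 15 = 39.07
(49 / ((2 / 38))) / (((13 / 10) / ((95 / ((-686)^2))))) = 9025 / 62426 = 0.14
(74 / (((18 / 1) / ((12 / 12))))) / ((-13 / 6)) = -1.90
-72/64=-1.12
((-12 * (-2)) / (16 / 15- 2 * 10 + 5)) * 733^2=-193424040 / 209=-925473.88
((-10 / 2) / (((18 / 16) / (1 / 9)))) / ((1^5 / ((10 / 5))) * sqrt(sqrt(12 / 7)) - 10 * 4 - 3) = 40 / (81 * (-sqrt(2) * 3^(1 / 4) * 7^(3 / 4) / 14+ 43)) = 0.01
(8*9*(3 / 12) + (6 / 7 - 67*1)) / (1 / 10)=-3370 / 7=-481.43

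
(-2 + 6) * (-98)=-392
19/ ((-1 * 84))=-19/ 84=-0.23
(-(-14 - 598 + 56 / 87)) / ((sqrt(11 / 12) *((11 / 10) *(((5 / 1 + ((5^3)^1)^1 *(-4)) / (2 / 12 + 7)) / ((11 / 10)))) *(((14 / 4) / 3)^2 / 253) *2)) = -105205864 *sqrt(33) / 703395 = -859.21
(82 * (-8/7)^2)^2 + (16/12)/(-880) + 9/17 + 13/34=309040196293/26939220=11471.76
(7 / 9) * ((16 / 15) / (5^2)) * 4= 448 / 3375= 0.13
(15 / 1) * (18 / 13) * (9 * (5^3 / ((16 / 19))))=27746.39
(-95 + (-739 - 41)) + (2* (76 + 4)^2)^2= 163839125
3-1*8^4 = -4093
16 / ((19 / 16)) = 256 / 19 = 13.47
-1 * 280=-280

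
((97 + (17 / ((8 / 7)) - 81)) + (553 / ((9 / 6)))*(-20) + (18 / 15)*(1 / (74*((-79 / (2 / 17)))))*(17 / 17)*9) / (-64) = 114.73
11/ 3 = 3.67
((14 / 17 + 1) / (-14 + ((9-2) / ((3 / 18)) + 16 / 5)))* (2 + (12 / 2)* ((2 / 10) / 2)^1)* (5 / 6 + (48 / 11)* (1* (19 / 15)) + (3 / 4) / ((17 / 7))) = 2319761 / 2288880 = 1.01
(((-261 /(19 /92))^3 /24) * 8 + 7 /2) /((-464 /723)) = 6673167715495497 /6365152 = 1048390944.24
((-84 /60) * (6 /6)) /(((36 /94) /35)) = -127.94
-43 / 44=-0.98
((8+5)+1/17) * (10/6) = 370/17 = 21.76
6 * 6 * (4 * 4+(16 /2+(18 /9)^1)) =936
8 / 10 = 4 / 5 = 0.80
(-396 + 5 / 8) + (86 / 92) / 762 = -27717283 / 70104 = -395.37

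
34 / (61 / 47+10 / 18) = 7191 / 392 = 18.34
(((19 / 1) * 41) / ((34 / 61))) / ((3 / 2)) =47519 / 51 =931.75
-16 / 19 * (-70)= 1120 / 19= 58.95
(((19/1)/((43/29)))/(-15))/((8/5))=-551/1032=-0.53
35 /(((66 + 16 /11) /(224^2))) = 1379840 /53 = 26034.72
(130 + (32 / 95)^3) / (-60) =-55745759 / 25721250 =-2.17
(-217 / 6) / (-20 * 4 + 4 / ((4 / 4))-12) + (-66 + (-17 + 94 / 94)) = -43079 / 528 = -81.59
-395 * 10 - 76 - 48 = -4074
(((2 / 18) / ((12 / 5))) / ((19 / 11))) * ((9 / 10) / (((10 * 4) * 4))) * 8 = 11 / 9120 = 0.00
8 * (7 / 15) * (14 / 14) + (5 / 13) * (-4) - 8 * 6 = -8932 / 195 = -45.81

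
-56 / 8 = -7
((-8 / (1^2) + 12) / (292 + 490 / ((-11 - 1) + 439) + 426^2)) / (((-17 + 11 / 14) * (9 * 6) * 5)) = -854 / 169894623555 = -0.00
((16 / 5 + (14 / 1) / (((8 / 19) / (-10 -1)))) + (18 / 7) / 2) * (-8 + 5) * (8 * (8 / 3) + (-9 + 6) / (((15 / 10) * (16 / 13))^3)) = 1620267913 / 71680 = 22604.18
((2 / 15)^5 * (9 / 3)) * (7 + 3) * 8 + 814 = 41209262 / 50625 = 814.01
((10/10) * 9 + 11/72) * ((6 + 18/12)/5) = 659/48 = 13.73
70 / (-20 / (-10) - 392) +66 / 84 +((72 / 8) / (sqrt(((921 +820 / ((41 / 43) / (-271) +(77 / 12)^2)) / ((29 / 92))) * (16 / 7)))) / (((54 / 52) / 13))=331 / 546 +169 * sqrt(20967156035686944344541) / 17940834991908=1.97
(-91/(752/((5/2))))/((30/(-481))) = 43771/9024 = 4.85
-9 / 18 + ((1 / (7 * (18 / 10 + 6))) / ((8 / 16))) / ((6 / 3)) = -263 / 546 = -0.48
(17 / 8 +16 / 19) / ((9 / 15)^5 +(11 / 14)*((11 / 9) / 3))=266371875 / 35718404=7.46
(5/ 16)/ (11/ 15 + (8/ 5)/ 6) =5/ 16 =0.31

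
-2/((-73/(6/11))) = 0.01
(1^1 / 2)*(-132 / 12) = -11 / 2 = -5.50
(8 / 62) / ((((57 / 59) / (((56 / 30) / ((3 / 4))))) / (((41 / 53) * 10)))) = 2167424 / 842859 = 2.57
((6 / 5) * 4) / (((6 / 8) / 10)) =64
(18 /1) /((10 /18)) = 162 /5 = 32.40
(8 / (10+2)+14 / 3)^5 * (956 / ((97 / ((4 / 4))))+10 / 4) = 418906112 / 7857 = 53316.29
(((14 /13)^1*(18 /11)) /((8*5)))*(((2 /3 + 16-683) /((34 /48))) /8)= -125937 /24310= -5.18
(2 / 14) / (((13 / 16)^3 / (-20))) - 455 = -7079365 / 15379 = -460.33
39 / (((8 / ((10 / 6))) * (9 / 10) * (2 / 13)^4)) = 9282325 / 576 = 16115.15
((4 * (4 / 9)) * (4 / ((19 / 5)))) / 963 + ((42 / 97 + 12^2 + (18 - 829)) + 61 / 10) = -105497941069 / 159732810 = -660.47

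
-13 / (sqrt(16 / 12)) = -13 * sqrt(3) / 2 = -11.26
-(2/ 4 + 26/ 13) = -5/ 2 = -2.50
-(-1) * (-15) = -15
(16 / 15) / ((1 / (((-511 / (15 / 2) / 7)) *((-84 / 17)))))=51.30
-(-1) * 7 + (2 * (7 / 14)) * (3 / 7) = 52 / 7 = 7.43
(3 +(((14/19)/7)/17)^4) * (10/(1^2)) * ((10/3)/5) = 653072414780/32653620723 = 20.00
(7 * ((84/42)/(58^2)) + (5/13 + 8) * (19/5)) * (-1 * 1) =-3483877/109330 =-31.87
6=6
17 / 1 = 17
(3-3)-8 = -8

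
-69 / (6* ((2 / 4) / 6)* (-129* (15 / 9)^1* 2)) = 69 / 215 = 0.32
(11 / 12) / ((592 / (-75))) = -275 / 2368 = -0.12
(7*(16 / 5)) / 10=56 / 25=2.24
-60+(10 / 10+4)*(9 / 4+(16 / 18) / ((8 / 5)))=-1655 / 36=-45.97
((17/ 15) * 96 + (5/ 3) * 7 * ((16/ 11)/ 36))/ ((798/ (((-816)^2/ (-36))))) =-1500654464/ 592515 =-2532.69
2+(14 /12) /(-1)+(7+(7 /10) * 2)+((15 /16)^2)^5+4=226902813972911 /16492674416640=13.76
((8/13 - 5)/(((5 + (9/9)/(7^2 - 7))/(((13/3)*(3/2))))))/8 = -1197/1688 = -0.71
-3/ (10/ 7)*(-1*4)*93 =3906/ 5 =781.20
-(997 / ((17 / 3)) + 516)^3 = -1627624771947 / 4913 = -331289389.77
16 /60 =4 /15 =0.27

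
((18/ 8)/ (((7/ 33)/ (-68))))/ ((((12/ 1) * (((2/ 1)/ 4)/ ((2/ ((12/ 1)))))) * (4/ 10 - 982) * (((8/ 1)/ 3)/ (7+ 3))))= 14025/ 183232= 0.08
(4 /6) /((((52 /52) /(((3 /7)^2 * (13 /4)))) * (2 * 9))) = 0.02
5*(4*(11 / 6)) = 110 / 3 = 36.67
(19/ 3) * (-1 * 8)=-152/ 3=-50.67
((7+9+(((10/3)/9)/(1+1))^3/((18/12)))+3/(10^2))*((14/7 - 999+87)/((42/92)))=-31961.57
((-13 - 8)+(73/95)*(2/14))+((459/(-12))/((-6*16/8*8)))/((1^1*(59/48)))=-6455279/313880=-20.57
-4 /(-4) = 1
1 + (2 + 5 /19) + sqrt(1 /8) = sqrt(2) /4 + 62 /19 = 3.62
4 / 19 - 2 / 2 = -15 / 19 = -0.79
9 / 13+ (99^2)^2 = 1248774822 / 13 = 96059601.69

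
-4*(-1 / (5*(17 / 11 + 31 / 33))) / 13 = 0.02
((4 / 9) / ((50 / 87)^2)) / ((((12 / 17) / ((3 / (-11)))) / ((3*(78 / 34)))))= -98397 / 27500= -3.58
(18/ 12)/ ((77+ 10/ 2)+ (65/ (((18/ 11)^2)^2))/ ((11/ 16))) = 19683/ 1249034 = 0.02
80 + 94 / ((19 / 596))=57544 / 19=3028.63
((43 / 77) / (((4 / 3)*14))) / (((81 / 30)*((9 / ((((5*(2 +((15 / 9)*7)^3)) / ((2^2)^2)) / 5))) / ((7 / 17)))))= 9229735 / 183218112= 0.05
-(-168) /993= 56 /331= 0.17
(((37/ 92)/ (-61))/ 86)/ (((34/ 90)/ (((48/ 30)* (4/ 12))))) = -111/ 1025593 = -0.00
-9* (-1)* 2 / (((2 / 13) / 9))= 1053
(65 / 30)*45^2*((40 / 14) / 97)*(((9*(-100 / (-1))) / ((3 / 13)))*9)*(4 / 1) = 12320100000 / 679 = 18144477.17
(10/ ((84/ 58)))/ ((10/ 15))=145/ 14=10.36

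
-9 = -9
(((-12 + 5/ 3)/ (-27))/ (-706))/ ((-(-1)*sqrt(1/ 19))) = -0.00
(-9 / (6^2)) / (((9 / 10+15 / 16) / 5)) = -100 / 147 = -0.68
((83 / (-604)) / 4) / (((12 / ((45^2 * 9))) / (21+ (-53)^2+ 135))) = -1495027125 / 9664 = -154700.65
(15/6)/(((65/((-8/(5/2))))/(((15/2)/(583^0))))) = -12/13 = -0.92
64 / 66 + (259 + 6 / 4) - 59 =13363 / 66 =202.47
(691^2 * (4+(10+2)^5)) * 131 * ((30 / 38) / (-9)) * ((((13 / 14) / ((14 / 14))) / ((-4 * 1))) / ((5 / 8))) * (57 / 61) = 28905861283364 / 61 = 473866578415.80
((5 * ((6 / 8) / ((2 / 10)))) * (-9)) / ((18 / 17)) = -159.38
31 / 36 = 0.86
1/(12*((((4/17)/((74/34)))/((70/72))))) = 1295/1728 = 0.75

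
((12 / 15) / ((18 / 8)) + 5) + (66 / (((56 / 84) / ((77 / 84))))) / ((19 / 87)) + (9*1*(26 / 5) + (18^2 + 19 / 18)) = 792.75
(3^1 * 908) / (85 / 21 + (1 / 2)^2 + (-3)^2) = 228816 / 1117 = 204.85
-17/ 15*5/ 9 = -17/ 27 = -0.63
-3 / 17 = -0.18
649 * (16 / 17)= 10384 / 17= 610.82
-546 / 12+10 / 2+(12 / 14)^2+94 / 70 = -18827 / 490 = -38.42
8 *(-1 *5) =-40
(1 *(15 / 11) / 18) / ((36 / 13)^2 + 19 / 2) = 845 / 191499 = 0.00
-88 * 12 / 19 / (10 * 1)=-528 / 95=-5.56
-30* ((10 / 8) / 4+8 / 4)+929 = 6877 / 8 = 859.62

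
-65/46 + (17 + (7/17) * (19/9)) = 16.46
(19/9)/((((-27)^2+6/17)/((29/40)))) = 9367/4463640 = 0.00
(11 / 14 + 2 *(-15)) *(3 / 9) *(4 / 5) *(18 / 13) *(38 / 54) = -7.59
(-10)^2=100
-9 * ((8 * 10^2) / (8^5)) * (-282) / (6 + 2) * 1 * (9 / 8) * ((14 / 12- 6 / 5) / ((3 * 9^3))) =-235 / 1769472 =-0.00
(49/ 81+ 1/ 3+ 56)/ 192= 1153/ 3888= 0.30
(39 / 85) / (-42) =-13 / 1190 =-0.01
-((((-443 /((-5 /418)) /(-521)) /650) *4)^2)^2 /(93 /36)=-225746622158564044065792 /15926709118732683349609375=-0.01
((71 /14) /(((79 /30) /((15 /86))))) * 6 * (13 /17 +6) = 13.63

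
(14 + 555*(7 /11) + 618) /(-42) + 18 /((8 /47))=76039 /924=82.29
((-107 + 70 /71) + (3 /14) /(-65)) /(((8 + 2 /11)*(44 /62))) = -23593697 /1292200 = -18.26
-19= -19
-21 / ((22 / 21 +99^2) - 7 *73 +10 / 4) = -882 / 390329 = -0.00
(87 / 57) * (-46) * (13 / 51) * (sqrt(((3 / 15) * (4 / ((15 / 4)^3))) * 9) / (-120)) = 34684 * sqrt(3) / 1090125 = 0.06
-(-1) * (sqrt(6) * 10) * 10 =100 * sqrt(6) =244.95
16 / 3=5.33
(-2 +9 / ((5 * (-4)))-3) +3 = -49 / 20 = -2.45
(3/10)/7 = 3/70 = 0.04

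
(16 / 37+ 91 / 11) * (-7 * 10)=-248010 / 407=-609.36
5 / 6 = 0.83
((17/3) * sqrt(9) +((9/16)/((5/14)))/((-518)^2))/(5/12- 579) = -78197307/2661390760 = -0.03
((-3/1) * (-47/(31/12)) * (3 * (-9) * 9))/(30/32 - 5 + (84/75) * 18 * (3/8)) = -164462400/43369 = -3792.16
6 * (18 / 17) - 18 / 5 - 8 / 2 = -1.25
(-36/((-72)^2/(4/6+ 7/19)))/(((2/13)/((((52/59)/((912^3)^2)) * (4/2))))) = -169/1180718550041669664768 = -0.00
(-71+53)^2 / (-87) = -108 / 29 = -3.72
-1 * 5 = -5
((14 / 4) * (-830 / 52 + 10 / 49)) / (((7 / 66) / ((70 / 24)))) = -1516.66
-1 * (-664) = 664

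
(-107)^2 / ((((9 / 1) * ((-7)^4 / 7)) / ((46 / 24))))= 263327 / 37044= 7.11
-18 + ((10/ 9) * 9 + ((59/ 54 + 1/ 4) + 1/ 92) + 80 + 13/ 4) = 190283/ 2484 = 76.60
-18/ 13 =-1.38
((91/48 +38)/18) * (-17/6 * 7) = -227885/5184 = -43.96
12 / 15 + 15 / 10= 23 / 10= 2.30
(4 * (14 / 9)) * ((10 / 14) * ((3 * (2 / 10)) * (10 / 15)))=16 / 9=1.78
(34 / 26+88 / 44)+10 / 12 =323 / 78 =4.14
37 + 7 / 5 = 38.40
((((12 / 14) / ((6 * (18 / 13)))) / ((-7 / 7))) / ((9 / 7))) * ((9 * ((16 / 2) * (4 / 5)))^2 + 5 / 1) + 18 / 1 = -248.64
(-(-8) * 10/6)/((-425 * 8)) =-1/255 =-0.00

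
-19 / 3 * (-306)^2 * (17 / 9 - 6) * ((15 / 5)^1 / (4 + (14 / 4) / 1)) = 4876008 / 5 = 975201.60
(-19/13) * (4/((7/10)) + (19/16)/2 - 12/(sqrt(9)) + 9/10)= -68267/14560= -4.69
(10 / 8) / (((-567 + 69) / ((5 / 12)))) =-25 / 23904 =-0.00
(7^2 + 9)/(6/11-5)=-638/49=-13.02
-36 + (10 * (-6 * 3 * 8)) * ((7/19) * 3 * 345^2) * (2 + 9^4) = -23622310908684/19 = -1243279521509.68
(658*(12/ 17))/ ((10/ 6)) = 23688/ 85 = 278.68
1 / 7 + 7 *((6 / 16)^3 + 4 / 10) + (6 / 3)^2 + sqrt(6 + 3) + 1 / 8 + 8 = 330391 / 17920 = 18.44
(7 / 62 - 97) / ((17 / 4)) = -12014 / 527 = -22.80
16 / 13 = 1.23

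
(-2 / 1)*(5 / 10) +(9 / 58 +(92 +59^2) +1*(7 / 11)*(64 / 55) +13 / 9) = 1128812351 / 315810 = 3574.34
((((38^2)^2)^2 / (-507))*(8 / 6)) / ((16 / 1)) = -1086948034624 / 1521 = -714627241.70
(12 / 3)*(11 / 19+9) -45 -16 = -431 / 19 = -22.68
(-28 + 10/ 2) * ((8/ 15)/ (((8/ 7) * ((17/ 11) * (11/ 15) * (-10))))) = 161/ 170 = 0.95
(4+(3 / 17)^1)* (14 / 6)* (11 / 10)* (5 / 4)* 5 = 27335 / 408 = 67.00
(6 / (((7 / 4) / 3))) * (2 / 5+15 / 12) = 594 / 35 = 16.97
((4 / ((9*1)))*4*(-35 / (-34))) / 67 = 280 / 10251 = 0.03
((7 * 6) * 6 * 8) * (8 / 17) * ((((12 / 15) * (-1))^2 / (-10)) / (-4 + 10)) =-21504 / 2125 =-10.12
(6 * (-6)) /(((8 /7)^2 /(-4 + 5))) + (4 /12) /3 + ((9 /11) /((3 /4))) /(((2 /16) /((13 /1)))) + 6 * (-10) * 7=-529051 /1584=-334.00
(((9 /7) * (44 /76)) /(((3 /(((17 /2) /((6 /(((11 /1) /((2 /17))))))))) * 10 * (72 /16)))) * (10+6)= 69938 /5985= 11.69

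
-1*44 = -44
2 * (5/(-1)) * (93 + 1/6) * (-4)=11180/3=3726.67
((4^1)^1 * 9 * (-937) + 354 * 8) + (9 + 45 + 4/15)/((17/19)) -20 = -7869134/255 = -30859.35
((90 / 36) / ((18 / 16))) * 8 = 17.78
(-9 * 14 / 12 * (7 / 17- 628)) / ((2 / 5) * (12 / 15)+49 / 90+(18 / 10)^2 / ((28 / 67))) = 705754350 / 922913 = 764.70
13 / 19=0.68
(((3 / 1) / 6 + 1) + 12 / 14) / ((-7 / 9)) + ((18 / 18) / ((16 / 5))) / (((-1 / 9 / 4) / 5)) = -11619 / 196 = -59.28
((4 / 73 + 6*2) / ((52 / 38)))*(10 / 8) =10450 / 949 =11.01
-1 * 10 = -10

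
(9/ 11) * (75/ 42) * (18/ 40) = 0.66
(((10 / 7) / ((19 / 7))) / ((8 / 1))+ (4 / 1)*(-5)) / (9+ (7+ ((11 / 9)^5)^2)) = -5282478367515 / 6211174101292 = -0.85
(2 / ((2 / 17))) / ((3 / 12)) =68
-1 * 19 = -19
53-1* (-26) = 79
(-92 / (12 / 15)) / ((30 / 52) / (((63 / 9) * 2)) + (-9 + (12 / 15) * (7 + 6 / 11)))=2302300 / 58507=39.35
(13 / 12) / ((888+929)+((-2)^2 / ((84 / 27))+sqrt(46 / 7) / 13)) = 24467989 / 41067502461- 1183*sqrt(322) / 328540019688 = 0.00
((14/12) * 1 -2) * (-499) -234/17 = 41011/102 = 402.07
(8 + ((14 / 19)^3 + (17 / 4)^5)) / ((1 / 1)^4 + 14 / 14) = 9797797947 / 14047232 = 697.49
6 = 6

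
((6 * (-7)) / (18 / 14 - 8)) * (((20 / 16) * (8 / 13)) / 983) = 2940 / 600613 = 0.00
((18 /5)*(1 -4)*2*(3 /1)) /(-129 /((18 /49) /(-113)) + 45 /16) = -15552 /9524315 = -0.00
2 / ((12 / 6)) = 1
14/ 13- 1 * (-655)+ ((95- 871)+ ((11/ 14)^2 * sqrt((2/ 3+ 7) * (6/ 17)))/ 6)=-119.75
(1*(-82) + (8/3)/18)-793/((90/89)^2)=-6944353/8100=-857.33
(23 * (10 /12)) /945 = 23 /1134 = 0.02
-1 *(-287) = 287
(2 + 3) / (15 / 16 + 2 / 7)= 560 / 137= 4.09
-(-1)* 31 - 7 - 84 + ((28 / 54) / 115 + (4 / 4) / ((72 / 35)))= -1478213 / 24840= -59.51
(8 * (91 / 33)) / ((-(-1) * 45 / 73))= 53144 / 1485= 35.79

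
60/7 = 8.57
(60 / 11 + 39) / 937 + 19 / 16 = 203657 / 164912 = 1.23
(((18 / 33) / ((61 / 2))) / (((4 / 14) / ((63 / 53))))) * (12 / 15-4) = -42336 / 177815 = -0.24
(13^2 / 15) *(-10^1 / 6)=-169 / 9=-18.78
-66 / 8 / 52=-33 / 208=-0.16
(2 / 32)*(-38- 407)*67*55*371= -608375075 / 16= -38023442.19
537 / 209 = 2.57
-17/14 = -1.21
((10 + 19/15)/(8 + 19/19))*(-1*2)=-338/135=-2.50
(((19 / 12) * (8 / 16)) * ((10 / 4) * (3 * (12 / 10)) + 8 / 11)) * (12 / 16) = 2033 / 352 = 5.78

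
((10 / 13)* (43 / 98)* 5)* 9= 9675 / 637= 15.19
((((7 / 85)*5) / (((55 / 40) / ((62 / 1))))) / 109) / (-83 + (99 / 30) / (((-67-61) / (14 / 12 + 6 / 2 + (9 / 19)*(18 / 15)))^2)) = -61606723584000 / 30017254164763987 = -0.00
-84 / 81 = -28 / 27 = -1.04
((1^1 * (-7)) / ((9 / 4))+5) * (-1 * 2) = -34 / 9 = -3.78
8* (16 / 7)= 128 / 7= 18.29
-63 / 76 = -0.83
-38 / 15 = -2.53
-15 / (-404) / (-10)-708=-572067 / 808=-708.00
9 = 9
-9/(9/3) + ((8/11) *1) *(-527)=-4249/11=-386.27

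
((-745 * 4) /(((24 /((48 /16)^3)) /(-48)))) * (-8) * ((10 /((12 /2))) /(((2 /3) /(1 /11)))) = -3218400 /11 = -292581.82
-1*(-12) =12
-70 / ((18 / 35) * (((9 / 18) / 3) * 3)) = -2450 / 9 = -272.22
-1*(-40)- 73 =-33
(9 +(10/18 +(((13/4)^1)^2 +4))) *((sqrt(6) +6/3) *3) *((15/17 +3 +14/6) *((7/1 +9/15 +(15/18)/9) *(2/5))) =2286654457/826200 +2286654457 *sqrt(6)/1652400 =6157.37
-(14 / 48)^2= -49 / 576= -0.09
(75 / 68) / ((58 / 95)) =1.81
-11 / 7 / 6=-11 / 42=-0.26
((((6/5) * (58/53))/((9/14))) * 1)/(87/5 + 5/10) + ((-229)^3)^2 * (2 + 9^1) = 45149789982056826839/28461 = 1586373984823331.11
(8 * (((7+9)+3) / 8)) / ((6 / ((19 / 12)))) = 361 / 72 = 5.01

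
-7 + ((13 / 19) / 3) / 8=-3179 / 456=-6.97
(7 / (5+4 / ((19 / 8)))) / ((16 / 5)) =665 / 2032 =0.33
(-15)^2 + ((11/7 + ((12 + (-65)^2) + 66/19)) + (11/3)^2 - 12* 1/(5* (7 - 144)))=3673769374/819945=4480.51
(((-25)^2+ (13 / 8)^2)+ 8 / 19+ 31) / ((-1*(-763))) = 801419 / 927808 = 0.86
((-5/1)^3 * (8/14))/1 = -500/7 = -71.43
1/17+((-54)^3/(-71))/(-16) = -334469/2414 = -138.55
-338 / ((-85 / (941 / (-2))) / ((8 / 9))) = -1272232 / 765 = -1663.05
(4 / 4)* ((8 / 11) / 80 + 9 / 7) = 997 / 770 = 1.29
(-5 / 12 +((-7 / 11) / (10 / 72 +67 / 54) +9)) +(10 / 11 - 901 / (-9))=6439831 / 59004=109.14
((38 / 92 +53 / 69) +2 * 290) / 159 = 3.66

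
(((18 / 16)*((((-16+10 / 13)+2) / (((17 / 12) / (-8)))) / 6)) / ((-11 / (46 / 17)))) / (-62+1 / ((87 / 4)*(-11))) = 6195096 / 111466433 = 0.06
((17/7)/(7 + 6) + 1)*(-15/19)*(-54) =87480/1729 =50.60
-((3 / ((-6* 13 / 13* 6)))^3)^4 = -1 / 8916100448256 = -0.00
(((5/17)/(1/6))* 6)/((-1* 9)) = -20/17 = -1.18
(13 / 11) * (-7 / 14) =-13 / 22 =-0.59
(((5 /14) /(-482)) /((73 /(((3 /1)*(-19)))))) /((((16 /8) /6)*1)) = 855 /492604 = 0.00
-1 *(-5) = 5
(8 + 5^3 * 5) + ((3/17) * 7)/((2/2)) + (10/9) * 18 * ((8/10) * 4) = 11870/17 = 698.24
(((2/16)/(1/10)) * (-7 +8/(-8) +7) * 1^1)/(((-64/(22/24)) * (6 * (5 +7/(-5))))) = 275/331776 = 0.00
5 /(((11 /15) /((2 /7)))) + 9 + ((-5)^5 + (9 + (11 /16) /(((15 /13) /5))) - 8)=-11494829 /3696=-3110.07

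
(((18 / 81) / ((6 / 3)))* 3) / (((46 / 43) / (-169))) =-7267 / 138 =-52.66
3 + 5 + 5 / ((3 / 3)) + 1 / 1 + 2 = 16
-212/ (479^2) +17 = 3900285/ 229441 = 17.00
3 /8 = 0.38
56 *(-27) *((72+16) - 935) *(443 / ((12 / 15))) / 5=141833538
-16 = -16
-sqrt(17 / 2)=-sqrt(34) / 2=-2.92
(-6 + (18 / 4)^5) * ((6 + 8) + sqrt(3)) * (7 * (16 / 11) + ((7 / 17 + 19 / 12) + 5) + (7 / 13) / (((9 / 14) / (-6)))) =6954484263 * sqrt(3) / 311168 + 48681389841 / 155584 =351605.24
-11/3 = -3.67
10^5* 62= 6200000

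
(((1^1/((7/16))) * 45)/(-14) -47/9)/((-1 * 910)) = 5543/401310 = 0.01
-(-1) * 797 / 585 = 797 / 585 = 1.36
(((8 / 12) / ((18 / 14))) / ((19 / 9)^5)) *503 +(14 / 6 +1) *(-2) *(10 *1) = -449017238 / 7428297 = -60.45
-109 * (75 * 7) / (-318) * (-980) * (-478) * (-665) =-2971051422500 / 53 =-56057574009.43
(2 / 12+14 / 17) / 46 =101 / 4692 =0.02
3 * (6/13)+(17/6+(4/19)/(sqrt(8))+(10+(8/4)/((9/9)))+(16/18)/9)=sqrt(2)/19+34363/2106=16.39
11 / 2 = 5.50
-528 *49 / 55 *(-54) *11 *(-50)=-13970880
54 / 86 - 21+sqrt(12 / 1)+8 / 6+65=2 * sqrt(3)+5929 / 129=49.43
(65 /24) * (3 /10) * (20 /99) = 65 /396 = 0.16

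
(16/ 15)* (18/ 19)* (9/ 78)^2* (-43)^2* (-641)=-256005144/ 16055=-15945.51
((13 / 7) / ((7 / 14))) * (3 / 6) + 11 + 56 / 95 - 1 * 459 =-296293 / 665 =-445.55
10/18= 5/9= 0.56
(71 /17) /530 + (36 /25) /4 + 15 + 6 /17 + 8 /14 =5137761 /315350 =16.29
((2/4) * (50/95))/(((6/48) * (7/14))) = 80/19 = 4.21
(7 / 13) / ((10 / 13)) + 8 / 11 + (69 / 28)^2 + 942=40942439 / 43120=949.50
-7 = -7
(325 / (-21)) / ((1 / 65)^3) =-89253125 / 21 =-4250148.81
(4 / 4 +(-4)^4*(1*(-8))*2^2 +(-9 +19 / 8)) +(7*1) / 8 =-32787 / 4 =-8196.75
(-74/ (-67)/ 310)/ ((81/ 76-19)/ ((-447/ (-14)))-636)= -628482/ 112289235245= -0.00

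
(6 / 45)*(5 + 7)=8 / 5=1.60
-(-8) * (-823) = -6584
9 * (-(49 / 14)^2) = -441 / 4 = -110.25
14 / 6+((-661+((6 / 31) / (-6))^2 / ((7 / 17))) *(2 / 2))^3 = -263745422906802892919 / 913241287749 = -288801466.21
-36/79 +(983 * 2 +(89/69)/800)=8571352631/4360800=1965.55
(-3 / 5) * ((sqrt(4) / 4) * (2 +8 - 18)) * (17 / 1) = 204 / 5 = 40.80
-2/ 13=-0.15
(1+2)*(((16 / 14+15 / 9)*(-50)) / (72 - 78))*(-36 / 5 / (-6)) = 590 / 7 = 84.29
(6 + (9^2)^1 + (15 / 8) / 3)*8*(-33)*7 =-161931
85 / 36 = 2.36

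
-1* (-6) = 6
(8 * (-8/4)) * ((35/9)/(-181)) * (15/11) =2800/5973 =0.47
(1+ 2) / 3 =1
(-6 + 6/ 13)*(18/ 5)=-1296/ 65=-19.94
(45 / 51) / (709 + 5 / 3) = 45 / 36244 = 0.00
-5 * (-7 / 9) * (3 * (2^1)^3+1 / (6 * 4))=20195 / 216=93.50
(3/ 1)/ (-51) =-1/ 17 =-0.06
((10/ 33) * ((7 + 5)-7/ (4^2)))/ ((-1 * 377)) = -925/ 99528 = -0.01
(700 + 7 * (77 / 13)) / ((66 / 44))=6426 / 13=494.31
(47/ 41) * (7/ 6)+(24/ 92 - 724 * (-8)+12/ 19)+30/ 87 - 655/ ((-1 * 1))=6449.57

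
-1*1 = -1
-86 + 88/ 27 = -2234/ 27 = -82.74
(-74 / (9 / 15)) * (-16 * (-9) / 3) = -5920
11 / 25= 0.44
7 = 7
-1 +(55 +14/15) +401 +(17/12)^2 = 329717/720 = 457.94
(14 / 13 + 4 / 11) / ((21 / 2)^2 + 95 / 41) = 33784 / 2639923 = 0.01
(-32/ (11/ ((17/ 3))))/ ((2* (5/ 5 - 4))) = 272/ 99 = 2.75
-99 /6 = -33 /2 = -16.50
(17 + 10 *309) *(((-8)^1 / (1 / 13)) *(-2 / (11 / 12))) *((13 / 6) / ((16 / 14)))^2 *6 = 334477871 / 22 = 15203539.59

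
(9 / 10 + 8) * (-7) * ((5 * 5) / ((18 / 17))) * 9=-52955 / 4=-13238.75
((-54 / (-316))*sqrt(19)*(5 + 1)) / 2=81*sqrt(19) / 158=2.23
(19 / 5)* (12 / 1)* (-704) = -160512 / 5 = -32102.40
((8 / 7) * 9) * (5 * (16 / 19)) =5760 / 133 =43.31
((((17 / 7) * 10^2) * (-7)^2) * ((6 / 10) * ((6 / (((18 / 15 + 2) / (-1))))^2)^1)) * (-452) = -45383625 / 4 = -11345906.25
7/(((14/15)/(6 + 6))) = 90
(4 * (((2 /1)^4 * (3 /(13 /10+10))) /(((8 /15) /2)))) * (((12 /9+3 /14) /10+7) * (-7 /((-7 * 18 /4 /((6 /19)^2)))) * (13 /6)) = 6250400 /285551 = 21.89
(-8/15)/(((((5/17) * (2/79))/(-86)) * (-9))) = -461992/675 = -684.43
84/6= 14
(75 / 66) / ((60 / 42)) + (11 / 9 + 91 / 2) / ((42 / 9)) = 10.81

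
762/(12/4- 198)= -254/65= -3.91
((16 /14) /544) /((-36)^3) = -1 /22208256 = -0.00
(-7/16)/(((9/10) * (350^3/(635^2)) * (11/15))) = -16129/2587200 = -0.01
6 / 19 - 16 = -15.68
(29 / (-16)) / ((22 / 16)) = -29 / 22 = -1.32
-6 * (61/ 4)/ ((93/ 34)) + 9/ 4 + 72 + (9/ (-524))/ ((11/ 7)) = 3644033/ 89342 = 40.79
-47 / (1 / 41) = -1927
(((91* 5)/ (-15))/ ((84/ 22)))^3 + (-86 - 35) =-3629879/ 5832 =-622.41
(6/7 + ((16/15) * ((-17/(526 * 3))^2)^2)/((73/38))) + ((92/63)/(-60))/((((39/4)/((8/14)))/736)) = -52093164699294436/270309658806029115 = -0.19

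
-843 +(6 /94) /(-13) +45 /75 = -2573547 /3055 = -842.40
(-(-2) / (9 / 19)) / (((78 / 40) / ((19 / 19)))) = 760 / 351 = 2.17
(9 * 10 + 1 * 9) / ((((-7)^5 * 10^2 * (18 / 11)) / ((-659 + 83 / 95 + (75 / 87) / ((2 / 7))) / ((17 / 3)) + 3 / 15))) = 186862357 / 44980334000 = 0.00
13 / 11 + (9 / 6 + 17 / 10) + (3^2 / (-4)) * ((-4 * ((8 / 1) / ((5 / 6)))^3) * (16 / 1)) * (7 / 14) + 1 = 87596264 / 1375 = 63706.37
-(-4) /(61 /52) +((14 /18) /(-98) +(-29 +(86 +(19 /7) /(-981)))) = 2409563 /39894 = 60.40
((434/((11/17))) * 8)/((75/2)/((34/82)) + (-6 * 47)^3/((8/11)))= -0.00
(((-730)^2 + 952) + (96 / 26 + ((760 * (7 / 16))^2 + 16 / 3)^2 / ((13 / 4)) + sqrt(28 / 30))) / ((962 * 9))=sqrt(210) / 129870 + 1760486218585 / 4051944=434479.41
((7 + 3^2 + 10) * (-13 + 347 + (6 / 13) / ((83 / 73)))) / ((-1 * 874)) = -15688 / 1577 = -9.95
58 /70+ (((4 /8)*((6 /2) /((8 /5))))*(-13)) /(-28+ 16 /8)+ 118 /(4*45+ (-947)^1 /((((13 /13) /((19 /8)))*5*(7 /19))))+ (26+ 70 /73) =670654165543 /23830341920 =28.14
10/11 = 0.91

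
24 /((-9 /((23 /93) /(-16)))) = 23 /558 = 0.04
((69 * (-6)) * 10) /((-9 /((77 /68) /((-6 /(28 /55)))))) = -2254 /51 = -44.20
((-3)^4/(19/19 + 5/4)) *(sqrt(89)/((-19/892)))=-32112 *sqrt(89)/19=-15944.42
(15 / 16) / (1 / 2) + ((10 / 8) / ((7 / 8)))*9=825 / 56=14.73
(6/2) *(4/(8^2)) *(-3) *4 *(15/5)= -27/4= -6.75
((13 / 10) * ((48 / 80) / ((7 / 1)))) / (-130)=-3 / 3500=-0.00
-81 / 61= -1.33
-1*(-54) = 54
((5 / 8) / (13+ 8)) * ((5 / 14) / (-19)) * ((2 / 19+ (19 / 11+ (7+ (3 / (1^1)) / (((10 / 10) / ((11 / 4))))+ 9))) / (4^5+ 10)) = -11125 / 788354688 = -0.00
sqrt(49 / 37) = 7 * sqrt(37) / 37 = 1.15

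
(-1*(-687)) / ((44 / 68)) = 11679 / 11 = 1061.73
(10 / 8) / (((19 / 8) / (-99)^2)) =98010 / 19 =5158.42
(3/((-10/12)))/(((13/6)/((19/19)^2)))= -108/65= -1.66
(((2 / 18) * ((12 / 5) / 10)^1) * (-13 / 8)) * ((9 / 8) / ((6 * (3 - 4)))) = 13 / 1600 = 0.01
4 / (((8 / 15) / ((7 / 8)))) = 105 / 16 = 6.56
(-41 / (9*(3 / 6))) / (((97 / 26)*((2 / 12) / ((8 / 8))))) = -4264 / 291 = -14.65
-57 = -57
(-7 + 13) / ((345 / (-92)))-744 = -3728 / 5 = -745.60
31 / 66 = 0.47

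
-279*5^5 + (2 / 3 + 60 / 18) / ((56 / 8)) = -6103121 / 7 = -871874.43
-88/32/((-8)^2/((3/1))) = -33/256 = -0.13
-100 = -100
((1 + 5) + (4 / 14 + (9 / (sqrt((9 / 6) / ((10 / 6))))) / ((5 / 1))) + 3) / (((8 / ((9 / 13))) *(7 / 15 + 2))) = 81 *sqrt(10) / 3848 + 675 / 2072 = 0.39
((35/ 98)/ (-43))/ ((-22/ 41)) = 205/ 13244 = 0.02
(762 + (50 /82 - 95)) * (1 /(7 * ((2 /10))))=136860 /287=476.86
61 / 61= 1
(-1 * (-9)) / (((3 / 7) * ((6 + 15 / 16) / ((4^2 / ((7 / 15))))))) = 3840 / 37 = 103.78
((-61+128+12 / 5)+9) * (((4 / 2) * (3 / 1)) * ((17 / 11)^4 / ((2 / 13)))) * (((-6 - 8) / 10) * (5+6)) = -8938083336 / 33275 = -268612.57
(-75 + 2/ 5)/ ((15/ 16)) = -5968/ 75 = -79.57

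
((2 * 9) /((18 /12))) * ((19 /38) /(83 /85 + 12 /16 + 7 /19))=12920 /4511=2.86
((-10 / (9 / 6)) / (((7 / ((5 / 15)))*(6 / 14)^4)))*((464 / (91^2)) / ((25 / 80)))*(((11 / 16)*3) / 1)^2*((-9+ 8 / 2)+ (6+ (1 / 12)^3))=-3266879 / 454896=-7.18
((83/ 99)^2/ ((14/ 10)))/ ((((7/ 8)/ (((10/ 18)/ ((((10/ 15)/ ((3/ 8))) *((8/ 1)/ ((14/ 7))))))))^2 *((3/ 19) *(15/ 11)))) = 3272275/ 176033088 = 0.02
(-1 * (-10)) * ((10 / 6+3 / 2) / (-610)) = -19 / 366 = -0.05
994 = 994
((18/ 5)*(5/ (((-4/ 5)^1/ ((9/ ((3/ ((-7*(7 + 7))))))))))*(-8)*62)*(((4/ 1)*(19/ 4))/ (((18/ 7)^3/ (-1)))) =3666415.93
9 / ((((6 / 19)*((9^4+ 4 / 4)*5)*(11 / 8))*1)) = 114 / 180455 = 0.00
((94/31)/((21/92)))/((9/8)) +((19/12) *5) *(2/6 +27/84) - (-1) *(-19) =-188267/93744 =-2.01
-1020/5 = -204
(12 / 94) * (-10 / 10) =-6 / 47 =-0.13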